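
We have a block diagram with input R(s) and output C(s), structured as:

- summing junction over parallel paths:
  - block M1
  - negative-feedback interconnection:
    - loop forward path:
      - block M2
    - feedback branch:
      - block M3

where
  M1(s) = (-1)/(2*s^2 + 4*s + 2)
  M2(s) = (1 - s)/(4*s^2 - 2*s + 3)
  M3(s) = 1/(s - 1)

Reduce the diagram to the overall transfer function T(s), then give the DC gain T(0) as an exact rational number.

Answer: 0

Working:
[1] apply the feedback formula to M2, M3, giving (1 - s)/(4*s^2 - 2*s + 2)
[2] parallel reduction of M1, [M2/(1+M2*M3)], giving (-s^3 - 3*s^2 + 2*s)/(4*s^4 + 6*s^3 + 2*s^2 + 2*s + 2)
DC gain: substitute s = 0 into T(s) from step 2: T(0) = 0/2 = 0.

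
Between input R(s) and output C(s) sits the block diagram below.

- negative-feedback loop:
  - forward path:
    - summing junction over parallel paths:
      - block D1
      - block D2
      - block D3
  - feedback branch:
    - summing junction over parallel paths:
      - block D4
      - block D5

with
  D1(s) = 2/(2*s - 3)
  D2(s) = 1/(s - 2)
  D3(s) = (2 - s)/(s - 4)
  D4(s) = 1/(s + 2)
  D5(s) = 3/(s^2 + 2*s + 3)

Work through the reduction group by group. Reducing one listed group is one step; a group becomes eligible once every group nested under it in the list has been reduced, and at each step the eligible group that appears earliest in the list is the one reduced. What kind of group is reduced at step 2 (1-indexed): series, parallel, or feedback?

Step 1. reduce the parallel group D1, D2, D3
Step 2. combine D4, D5 in parallel
Step 3. feedback reduction of (D1+D2+D3), (D4+D5)
The group at step 2 is a parallel group.

Final answer: parallel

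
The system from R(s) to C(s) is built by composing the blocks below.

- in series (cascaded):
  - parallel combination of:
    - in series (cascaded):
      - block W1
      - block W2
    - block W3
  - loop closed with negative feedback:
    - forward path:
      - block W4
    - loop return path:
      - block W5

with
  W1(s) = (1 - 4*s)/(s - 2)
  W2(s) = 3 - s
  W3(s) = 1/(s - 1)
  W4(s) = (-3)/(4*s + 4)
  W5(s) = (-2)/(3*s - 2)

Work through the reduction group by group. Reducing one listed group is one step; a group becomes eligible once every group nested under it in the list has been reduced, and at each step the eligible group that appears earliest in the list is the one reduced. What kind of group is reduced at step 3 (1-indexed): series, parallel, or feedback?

The answer is feedback.

Reasoning:
Step 1 - multiply W1, W2 (series)
Step 2 - combine (W1*W2), W3 in parallel
Step 3 - feedback reduction of W4, W5
Step 4 - multiply ((W1*W2)+W3), [W4/(1+W4*W5)] (series)
Step 3 collapses a feedback group.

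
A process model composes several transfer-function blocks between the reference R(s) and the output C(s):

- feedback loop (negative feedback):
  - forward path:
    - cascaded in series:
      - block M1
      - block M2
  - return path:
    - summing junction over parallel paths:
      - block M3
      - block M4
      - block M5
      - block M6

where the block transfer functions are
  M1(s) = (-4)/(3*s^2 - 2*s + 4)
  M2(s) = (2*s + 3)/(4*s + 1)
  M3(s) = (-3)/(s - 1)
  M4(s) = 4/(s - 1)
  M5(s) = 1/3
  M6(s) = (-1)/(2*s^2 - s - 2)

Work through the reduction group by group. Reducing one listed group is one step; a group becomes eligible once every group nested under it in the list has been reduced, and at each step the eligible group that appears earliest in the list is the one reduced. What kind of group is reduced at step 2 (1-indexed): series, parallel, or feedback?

Reducing step by step:

1. cascade M1, M2
2. combine M3, M4, M5, M6 in parallel
3. feedback reduction of (M1*M2), (M3+M4+M5+M6)
So the answer for step 2 is parallel.

Answer: parallel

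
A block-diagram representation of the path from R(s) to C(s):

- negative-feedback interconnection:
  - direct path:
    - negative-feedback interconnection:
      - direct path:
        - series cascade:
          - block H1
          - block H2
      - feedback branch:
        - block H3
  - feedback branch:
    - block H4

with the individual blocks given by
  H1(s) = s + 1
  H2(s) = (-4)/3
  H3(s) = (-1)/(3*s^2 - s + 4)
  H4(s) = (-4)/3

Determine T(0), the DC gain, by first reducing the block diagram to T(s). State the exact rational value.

The answer is -3/7.

Reasoning:
Step 1: reduce the series chain H1, H2: -4*s/3 - 4/3
Step 2: feedback reduction of (H1*H2), H3: (-12*s^3 - 8*s^2 - 12*s - 16)/(9*s^2 + s + 16)
Step 3: apply the feedback formula to [(H1*H2)/(1+(H1*H2)*H3)], H4: (-36*s^3 - 24*s^2 - 36*s - 48)/(48*s^3 + 59*s^2 + 51*s + 112)
Evaluating the step-3 result (the overall T(s)) at s = 0 gives T(0) = -48/112 = -3/7.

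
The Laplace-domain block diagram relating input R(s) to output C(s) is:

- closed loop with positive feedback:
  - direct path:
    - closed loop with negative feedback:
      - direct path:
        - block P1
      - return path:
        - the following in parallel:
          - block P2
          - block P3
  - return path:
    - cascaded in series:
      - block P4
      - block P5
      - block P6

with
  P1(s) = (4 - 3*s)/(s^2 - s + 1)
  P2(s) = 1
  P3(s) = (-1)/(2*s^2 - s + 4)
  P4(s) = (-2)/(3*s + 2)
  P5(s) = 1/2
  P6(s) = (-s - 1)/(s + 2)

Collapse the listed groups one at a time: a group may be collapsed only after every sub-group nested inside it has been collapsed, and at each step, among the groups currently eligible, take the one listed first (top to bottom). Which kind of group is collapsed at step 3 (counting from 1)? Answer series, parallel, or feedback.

Step 1: add P2, P3 (parallel)
Step 2: collapse the loop (P1 forward, (P2+P3) return)
Step 3: multiply P4, P5, P6 (series)
Step 4: reduce the feedback loop with forward [P1/(1+P1*(P2+P3))] and return (P4*P5*P6)
Step 3: series.

Answer: series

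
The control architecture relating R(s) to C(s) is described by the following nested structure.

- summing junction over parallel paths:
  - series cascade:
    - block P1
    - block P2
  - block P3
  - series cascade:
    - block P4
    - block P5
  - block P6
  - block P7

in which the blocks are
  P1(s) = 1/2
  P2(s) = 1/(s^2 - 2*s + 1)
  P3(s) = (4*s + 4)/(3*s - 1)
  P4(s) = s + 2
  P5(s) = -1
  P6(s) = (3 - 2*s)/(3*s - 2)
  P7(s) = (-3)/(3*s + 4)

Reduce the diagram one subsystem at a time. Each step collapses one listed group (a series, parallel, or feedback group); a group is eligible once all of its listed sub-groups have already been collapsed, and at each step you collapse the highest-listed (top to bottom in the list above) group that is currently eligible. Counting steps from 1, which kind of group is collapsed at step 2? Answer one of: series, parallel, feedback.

Step 1: combine P1, P2 in series
Step 2: cascade P4, P5
Step 3: reduce the parallel group (P1*P2), P3, (P4*P5), P6, P7
The group at step 2 is a series group.

Hence the answer: series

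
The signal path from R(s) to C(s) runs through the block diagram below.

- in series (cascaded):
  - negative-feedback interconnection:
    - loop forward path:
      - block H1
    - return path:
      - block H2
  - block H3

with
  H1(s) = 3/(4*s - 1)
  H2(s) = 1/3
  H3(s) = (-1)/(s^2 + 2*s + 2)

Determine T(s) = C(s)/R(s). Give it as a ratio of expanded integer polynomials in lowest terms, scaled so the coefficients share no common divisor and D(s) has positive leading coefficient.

The answer is (-3)/(4*s^3 + 8*s^2 + 8*s).

Reasoning:
(1) close the feedback loop around H1, H2 -> 3/(4*s)
(2) reduce the series chain [H1/(1+H1*H2)], H3, which is the overall transfer function T(s) = C(s)/R(s) in lowest terms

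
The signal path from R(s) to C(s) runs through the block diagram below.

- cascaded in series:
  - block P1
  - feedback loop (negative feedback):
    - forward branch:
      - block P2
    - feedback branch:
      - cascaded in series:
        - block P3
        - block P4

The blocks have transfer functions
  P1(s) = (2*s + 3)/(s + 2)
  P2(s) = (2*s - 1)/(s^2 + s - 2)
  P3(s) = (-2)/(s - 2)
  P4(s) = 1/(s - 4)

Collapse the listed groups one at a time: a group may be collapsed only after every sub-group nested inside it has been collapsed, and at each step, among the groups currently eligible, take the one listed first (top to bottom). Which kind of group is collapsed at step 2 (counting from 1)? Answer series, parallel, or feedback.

[1] reduce the series chain P3, P4
[2] collapse the loop (P2 forward, (P3*P4) return)
[3] combine P1, [P2/(1+P2*(P3*P4))] in series
The group at step 2 is a feedback group.

Therefore the answer is feedback.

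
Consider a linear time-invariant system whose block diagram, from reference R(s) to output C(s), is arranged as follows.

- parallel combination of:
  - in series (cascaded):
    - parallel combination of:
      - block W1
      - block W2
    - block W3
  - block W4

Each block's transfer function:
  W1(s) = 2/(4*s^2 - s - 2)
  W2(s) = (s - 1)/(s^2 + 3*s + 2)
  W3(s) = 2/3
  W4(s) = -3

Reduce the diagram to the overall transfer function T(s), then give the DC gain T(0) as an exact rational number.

Step 1: sum the parallel branches W1, W2, giving (4*s^3 - 3*s^2 + 5*s + 6)/(4*s^4 + 11*s^3 + 3*s^2 - 8*s - 4)
Step 2: combine (W1+W2), W3 in series, giving (8*s^3 - 6*s^2 + 10*s + 12)/(12*s^4 + 33*s^3 + 9*s^2 - 24*s - 12)
Step 3: combine ((W1+W2)*W3), W4 in parallel, giving (-36*s^4 - 91*s^3 - 33*s^2 + 82*s + 48)/(12*s^4 + 33*s^3 + 9*s^2 - 24*s - 12)
That last expression is T(s); at s = 0 only the constant terms survive, so T(0) = 48/(-12) = -4.

Answer: -4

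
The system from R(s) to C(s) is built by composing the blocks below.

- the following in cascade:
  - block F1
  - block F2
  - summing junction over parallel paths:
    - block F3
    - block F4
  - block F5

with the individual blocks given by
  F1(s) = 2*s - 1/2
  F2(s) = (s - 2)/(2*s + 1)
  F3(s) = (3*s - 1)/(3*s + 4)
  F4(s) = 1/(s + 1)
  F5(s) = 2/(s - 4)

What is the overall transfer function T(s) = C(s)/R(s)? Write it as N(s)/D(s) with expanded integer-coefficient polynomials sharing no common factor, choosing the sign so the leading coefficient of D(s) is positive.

[1] combine F3, F4 in parallel = (3*s^2 + 5*s + 3)/(3*s^2 + 7*s + 4)
[2] series reduction of F1, F2, (F3+F4), F5, giving the overall T(s)

Hence the answer: (12*s^4 - 7*s^3 - 27*s^2 - 17*s + 6)/(6*s^4 - 7*s^3 - 53*s^2 - 56*s - 16)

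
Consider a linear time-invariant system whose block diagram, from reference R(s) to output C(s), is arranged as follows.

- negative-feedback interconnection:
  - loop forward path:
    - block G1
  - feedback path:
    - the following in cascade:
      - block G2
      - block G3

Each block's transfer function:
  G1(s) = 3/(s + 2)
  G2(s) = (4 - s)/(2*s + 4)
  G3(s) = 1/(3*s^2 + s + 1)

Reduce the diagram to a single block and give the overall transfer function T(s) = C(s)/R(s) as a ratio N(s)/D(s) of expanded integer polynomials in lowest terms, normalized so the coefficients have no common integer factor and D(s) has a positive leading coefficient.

Reducing step by step:

[1] combine G2, G3 in series = (4 - s)/(6*s^3 + 14*s^2 + 6*s + 4)
[2] reduce the feedback loop with forward G1 and return (G2*G3), giving the overall T(s)

Answer: (18*s^3 + 42*s^2 + 18*s + 12)/(6*s^4 + 26*s^3 + 34*s^2 + 13*s + 20)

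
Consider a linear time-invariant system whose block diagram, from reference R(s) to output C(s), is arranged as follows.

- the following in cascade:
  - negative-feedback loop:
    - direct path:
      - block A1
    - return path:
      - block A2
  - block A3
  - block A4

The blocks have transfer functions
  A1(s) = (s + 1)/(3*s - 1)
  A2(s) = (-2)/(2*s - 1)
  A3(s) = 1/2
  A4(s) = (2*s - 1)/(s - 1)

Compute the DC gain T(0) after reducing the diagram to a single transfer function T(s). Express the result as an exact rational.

Step 1: collapse the loop (A1 forward, A2 return) -> (2*s^2 + s - 1)/(6*s^2 - 7*s - 1)
Step 2: reduce the series chain [A1/(1+A1*A2)], A3, A4 -> (4*s^3 - 3*s + 1)/(12*s^3 - 26*s^2 + 12*s + 2)
That last expression is T(s); at s = 0 only the constant terms survive, so T(0) = 1/2.

Therefore the answer is 1/2.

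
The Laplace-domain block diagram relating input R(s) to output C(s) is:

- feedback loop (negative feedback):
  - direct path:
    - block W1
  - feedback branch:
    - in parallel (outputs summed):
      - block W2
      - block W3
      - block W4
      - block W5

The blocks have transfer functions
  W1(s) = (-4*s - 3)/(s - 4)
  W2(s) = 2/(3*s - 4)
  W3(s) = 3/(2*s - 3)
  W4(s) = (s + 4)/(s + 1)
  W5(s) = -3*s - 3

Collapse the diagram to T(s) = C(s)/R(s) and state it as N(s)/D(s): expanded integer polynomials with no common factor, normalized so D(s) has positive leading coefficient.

[1] reduce the parallel group W2, W3, W4, W5: (-18*s^4 + 21*s^3 + 68*s^2 - 82*s - 6)/(6*s^3 - 11*s^2 - 5*s + 12)
[2] reduce the feedback loop with forward W1 and return (W2+W3+W4+W5); the result is T(s) itself (integer coefficients, no common factor, positive leading denominator coefficient)

Therefore the answer is (-24*s^4 + 26*s^3 + 53*s^2 - 33*s - 36)/(72*s^5 - 24*s^4 - 370*s^3 + 163*s^2 + 302*s - 30).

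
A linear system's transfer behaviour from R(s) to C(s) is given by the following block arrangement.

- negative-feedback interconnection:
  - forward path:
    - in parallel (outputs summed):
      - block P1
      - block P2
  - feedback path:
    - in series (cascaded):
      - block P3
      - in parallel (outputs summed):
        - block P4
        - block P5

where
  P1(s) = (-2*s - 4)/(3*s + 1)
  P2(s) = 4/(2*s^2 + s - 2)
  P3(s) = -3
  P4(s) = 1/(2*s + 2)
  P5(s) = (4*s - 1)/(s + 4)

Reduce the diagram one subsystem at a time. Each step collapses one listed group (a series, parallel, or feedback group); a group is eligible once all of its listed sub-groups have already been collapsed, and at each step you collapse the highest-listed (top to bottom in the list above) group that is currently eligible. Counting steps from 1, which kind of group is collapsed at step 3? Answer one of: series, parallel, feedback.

Step 1. add P1, P2 (parallel)
Step 2. combine P4, P5 in parallel
Step 3. combine P3, (P4+P5) in series
Step 4. collapse the loop ((P1+P2) forward, (P3*(P4+P5)) return)
Step 3 collapses a series group.

Hence the answer: series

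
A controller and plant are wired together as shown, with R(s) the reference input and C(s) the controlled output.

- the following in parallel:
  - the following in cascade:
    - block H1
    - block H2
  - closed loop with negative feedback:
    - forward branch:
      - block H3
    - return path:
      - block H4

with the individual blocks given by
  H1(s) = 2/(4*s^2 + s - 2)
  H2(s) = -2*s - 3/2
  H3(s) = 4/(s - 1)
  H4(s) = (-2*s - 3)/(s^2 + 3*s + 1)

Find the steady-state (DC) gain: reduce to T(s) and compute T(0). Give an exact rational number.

First reduce the diagram to T(s).

(1) multiply H1, H2 (series); result (-4*s - 3)/(4*s^2 + s - 2)
(2) close the feedback loop around H3, H4; result (4*s^2 + 12*s + 4)/(s^3 + 2*s^2 - 10*s - 13)
(3) sum the parallel branches (H1*H2), [H3/(1+H3*H4)]; result (12*s^4 + 41*s^3 + 54*s^2 + 62*s + 31)/(4*s^5 + 9*s^4 - 40*s^3 - 66*s^2 + 7*s + 26)
That last expression is T(s); at s = 0 only the constant terms survive, so T(0) = 31/26.

Answer: 31/26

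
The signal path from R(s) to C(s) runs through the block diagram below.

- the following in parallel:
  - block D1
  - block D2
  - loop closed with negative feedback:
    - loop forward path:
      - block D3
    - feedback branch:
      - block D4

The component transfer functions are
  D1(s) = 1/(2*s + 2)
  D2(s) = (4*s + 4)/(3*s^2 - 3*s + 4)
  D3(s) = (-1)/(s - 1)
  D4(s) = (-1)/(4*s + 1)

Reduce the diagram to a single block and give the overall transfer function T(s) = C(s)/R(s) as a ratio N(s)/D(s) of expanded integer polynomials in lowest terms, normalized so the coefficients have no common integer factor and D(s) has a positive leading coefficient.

Reducing step by step:

Step 1 - feedback reduction of D3, D4 -> (-4*s - 1)/(4*s^2 - 3*s)
Step 2 - reduce the parallel group D1, D2, [D3/(1+D3*D4)], giving the overall T(s)

Answer: (20*s^4 + 13*s^3 + s^2 - 70*s - 8)/(24*s^5 - 18*s^4 + 8*s^3 + 26*s^2 - 24*s)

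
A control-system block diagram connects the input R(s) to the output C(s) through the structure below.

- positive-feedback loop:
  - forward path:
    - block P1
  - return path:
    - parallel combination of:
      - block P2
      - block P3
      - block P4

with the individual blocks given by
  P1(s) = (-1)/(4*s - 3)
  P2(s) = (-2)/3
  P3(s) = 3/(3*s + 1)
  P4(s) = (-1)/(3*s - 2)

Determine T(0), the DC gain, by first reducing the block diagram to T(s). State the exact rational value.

Reducing step by step:

Step 1: add P2, P3, P4 (parallel): (-18*s^2 + 24*s - 17)/(27*s^2 - 9*s - 6)
Step 2: close the feedback loop around P1, (P2+P3+P4): (-27*s^2 + 9*s + 6)/(108*s^3 - 135*s^2 + 27*s + 1)
That last expression is T(s); at s = 0 only the constant terms survive, so T(0) = 6/1 = 6.

Answer: 6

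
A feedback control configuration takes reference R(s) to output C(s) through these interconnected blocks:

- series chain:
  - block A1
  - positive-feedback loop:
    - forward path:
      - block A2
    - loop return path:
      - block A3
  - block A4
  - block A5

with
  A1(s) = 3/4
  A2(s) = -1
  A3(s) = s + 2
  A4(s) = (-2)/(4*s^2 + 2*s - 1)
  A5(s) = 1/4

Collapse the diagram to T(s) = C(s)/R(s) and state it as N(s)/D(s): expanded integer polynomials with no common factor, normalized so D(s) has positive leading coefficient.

Step 1: apply the feedback formula to A2, A3 -> (-1)/(s + 3)
Step 2: reduce the series chain A1, [A2/(1-A2*A3)], A4, A5, which is the overall transfer function T(s) = C(s)/R(s) in lowest terms

Final answer: 3/(32*s^3 + 112*s^2 + 40*s - 24)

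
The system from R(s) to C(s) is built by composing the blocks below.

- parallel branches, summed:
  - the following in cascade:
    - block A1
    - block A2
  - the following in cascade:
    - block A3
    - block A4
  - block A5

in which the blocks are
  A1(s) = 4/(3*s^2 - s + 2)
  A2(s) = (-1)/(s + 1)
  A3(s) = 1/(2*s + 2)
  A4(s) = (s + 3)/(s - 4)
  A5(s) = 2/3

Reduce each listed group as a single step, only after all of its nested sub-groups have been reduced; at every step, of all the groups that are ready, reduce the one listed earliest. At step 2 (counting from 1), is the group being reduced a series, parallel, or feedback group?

Reducing step by step:

Step 1. reduce the series chain A1, A2
Step 2. combine A3, A4 in series
Step 3. add (A1*A2), (A3*A4), A5 (parallel)
So the answer for step 2 is series.

Answer: series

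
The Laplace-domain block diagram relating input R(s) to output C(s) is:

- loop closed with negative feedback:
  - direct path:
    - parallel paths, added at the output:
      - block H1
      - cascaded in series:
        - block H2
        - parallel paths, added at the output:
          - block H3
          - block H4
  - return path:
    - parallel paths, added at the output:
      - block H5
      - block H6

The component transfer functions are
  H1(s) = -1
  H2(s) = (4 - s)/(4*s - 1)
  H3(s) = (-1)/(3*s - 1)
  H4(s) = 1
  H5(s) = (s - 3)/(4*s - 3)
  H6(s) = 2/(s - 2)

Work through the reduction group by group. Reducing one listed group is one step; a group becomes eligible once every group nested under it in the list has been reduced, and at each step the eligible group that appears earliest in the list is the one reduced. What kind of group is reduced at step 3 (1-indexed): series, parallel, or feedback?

Answer: parallel

Working:
Step 1. combine H3, H4 in parallel
Step 2. series reduction of H2, (H3+H4)
Step 3. sum the parallel branches H1, (H2*(H3+H4))
Step 4. reduce the parallel group H5, H6
Step 5. apply the feedback formula to (H1+(H2*(H3+H4))), (H5+H6)
Step 3 collapses a parallel group.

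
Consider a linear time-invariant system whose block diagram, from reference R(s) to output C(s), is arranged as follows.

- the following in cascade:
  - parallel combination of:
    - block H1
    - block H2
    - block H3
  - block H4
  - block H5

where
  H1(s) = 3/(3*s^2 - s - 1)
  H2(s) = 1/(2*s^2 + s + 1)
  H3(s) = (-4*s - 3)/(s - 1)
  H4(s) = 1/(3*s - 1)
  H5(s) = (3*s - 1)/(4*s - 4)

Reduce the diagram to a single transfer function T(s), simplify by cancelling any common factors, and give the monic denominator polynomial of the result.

(1) parallel reduction of H1, H2, H3; result (-24*s^5 - 22*s^4 + 6*s^3 + s^2 + 10*s + 1)/(6*s^5 - 5*s^4 - s^3 - 2*s^2 + s + 1)
(2) multiply (H1+H2+H3), H4, H5 (series); result (-24*s^5 - 22*s^4 + 6*s^3 + s^2 + 10*s + 1)/(24*s^6 - 44*s^5 + 16*s^4 - 4*s^3 + 12*s^2 - 4)
The result of step 2 is T(s) in lowest terms. Its denominator has leading coefficient 24; dividing the denominator through by 24 makes it monic.

Final answer: s^6 - 11*s^5/6 + 2*s^4/3 - s^3/6 + s^2/2 - 1/6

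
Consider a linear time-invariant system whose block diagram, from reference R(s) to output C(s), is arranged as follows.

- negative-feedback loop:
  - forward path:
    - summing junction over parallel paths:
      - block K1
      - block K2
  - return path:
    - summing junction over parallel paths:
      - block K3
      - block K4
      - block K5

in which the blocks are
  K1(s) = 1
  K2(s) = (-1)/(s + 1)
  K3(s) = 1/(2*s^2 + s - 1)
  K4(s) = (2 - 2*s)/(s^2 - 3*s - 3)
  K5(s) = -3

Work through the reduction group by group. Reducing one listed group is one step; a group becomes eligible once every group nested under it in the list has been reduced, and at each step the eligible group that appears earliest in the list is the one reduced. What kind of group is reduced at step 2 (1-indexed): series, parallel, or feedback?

Step 1. reduce the parallel group K1, K2
Step 2. sum the parallel branches K3, K4, K5
Step 3. close the feedback loop around (K1+K2), (K3+K4+K5)
At step 2 the group reduced is parallel.

Final answer: parallel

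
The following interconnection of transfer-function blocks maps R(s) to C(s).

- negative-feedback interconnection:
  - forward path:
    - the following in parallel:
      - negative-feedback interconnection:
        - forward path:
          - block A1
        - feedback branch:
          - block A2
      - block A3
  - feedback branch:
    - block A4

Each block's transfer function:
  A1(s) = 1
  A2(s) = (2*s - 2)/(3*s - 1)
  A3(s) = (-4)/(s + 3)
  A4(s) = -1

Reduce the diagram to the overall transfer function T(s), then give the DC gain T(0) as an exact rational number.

Answer: -1/2

Working:
Step 1 - reduce the feedback loop with forward A1 and return A2, giving (3*s - 1)/(5*s - 3)
Step 2 - sum the parallel branches [A1/(1+A1*A2)], A3, giving (3*s^2 - 12*s + 9)/(5*s^2 + 12*s - 9)
Step 3 - reduce the feedback loop with forward ([A1/(1+A1*A2)]+A3) and return A4, giving (3*s^2 - 12*s + 9)/(2*s^2 + 24*s - 18)
Evaluating the step-3 result (the overall T(s)) at s = 0 gives T(0) = 9/(-18) = -1/2.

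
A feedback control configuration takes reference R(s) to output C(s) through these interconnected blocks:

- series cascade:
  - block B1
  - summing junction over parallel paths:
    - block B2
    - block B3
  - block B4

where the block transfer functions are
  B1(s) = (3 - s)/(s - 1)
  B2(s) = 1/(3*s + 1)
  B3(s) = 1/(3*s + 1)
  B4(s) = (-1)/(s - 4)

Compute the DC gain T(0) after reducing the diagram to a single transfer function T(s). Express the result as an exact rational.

Step 1 - reduce the parallel group B2, B3; result 2/(3*s + 1)
Step 2 - series reduction of B1, (B2+B3), B4; result (2*s - 6)/(3*s^3 - 14*s^2 + 7*s + 4)
Step 2 gives the overall T(s). Then T(0) = -6/4 = -3/2.

Therefore the answer is -3/2.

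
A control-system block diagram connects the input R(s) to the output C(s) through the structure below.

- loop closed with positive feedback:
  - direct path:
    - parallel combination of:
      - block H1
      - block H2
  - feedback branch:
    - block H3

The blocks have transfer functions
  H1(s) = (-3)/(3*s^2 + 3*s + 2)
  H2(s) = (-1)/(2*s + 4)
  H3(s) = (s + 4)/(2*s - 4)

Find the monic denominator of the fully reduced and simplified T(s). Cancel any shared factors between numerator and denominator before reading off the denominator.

Step 1. combine H1, H2 in parallel; result (-3*s^2 - 9*s - 14)/(6*s^3 + 18*s^2 + 16*s + 8)
Step 2. apply the feedback formula to (H1+H2), H3; result (-6*s^3 - 6*s^2 + 8*s + 56)/(12*s^4 + 15*s^3 - 19*s^2 + 2*s + 24)
No further cancellation is possible in the step-2 result, so that is T(s). Its denominator becomes monic after dividing by the leading coefficient 12.

Answer: s^4 + 5*s^3/4 - 19*s^2/12 + s/6 + 2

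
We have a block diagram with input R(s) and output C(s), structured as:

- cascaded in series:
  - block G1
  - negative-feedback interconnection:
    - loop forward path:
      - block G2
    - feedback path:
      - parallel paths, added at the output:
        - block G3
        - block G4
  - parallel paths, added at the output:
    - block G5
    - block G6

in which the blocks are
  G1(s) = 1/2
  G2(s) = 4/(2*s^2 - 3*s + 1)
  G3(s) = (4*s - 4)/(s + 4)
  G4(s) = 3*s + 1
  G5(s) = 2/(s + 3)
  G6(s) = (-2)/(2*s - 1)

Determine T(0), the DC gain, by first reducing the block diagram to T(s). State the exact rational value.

Step 1. reduce the parallel group G3, G4; result (3*s^2 + 17*s)/(s + 4)
Step 2. apply the feedback formula to G2, (G3+G4); result (4*s + 16)/(2*s^3 + 17*s^2 + 57*s + 4)
Step 3. reduce the parallel group G5, G6; result (2*s - 8)/(2*s^2 + 5*s - 3)
Step 4. cascade G1, [G2/(1+G2*(G3+G4))], (G5+G6); result (4*s^2 - 64)/(4*s^5 + 44*s^4 + 193*s^3 + 242*s^2 - 151*s - 12)
The step-4 result is T(s). Setting s = 0: T(0) = -64/(-12) = 16/3.

Therefore the answer is 16/3.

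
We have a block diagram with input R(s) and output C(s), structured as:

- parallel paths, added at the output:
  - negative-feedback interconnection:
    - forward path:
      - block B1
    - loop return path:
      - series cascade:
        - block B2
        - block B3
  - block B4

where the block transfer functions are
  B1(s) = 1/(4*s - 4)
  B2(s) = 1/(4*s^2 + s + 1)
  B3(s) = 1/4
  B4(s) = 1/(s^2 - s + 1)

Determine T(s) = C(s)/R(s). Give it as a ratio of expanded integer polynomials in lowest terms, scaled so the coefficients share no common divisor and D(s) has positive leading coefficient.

Step 1 - series reduction of B2, B3 = 1/(16*s^2 + 4*s + 4)
Step 2 - apply the feedback formula to B1, (B2*B3) = (16*s^2 + 4*s + 4)/(64*s^3 - 48*s^2 - 15)
Step 3 - sum the parallel branches [B1/(1+B1*(B2*B3))], B4, giving the overall T(s)

Answer: (16*s^4 + 52*s^3 - 32*s^2 - 11)/(64*s^5 - 112*s^4 + 112*s^3 - 63*s^2 + 15*s - 15)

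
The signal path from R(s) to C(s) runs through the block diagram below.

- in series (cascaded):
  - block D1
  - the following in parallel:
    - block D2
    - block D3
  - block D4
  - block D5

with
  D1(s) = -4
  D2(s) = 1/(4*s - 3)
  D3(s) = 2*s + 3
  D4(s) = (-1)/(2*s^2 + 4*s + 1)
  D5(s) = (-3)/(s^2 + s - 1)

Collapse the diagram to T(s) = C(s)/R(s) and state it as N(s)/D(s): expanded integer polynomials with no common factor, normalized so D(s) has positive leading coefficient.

1. sum the parallel branches D2, D3; result (8*s^2 + 6*s - 8)/(4*s - 3)
2. combine D1, (D2+D3), D4, D5 in series: this yields T(s), and no further normalization is needed

Therefore the answer is (-96*s^2 - 72*s + 96)/(8*s^5 + 18*s^4 - 6*s^3 - 21*s^2 + 5*s + 3).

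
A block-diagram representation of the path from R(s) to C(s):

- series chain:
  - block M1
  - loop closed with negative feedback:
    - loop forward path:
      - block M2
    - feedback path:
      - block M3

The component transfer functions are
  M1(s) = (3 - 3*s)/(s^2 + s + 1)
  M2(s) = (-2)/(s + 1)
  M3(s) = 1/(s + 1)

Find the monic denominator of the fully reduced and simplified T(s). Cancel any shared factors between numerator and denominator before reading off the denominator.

Step 1. collapse the loop (M2 forward, M3 return) gives (-2*s - 2)/(s^2 + 2*s - 1)
Step 2. series reduction of M1, [M2/(1+M2*M3)] gives (6*s^2 - 6)/(s^4 + 3*s^3 + 2*s^2 + s - 1)
Step 2 gives the fully reduced T(s), with no common factor left to cancel. The denominator is already monic (leading coefficient 1).

Therefore the answer is s^4 + 3*s^3 + 2*s^2 + s - 1.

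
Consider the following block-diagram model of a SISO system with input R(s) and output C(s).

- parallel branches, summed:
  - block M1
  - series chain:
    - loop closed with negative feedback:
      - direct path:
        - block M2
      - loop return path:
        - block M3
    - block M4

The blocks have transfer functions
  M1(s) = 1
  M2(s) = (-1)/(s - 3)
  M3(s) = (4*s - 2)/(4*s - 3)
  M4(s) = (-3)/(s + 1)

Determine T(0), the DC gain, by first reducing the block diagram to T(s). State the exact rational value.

Step 1 - feedback reduction of M2, M3 = (3 - 4*s)/(4*s^2 - 19*s + 11)
Step 2 - multiply [M2/(1+M2*M3)], M4 (series) = (12*s - 9)/(4*s^3 - 15*s^2 - 8*s + 11)
Step 3 - parallel reduction of M1, ([M2/(1+M2*M3)]*M4) = (4*s^3 - 15*s^2 + 4*s + 2)/(4*s^3 - 15*s^2 - 8*s + 11)
Evaluating the step-3 result (the overall T(s)) at s = 0 gives T(0) = 2/11.

Final answer: 2/11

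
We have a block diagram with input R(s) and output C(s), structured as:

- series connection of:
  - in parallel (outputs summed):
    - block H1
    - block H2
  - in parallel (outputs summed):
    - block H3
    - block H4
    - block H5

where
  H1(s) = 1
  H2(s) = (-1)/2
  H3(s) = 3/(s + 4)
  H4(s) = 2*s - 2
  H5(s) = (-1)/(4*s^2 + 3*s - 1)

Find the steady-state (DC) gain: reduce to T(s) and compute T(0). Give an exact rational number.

Step 1: add H1, H2 (parallel); result 1/2
Step 2: combine H3, H4, H5 in parallel; result (8*s^4 + 30*s^3 - 4*s^2 - 22*s + 1)/(4*s^3 + 19*s^2 + 11*s - 4)
Step 3: combine (H1+H2), (H3+H4+H5) in series; result (8*s^4 + 30*s^3 - 4*s^2 - 22*s + 1)/(8*s^3 + 38*s^2 + 22*s - 8)
Evaluating the step-3 result (the overall T(s)) at s = 0 gives T(0) = 1/(-8) = -1/8.

Hence the answer: -1/8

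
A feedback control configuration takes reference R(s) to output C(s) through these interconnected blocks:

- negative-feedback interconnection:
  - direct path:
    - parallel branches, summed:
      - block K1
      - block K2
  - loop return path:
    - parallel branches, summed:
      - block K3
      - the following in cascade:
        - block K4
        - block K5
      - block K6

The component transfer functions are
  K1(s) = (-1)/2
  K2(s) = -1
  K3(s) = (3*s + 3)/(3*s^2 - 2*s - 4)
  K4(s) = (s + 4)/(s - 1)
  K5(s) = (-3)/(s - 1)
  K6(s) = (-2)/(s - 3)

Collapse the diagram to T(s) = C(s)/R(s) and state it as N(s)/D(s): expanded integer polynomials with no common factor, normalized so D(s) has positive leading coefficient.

(1) reduce the parallel group K1, K2: (-3)/2
(2) reduce the series chain K4, K5: (-3*s - 12)/(s^2 - 2*s + 1)
(3) add K3, (K4*K5), K6 (parallel): (-12*s^4 + s^3 + 126*s^2 - 60*s - 145)/(3*s^5 - 17*s^4 + 27*s^3 - 3*s^2 - 22*s + 12)
(4) feedback reduction of (K1+K2), (K3+(K4*K5)+K6), which is the overall transfer function T(s) = C(s)/R(s) in lowest terms

Hence the answer: (-9*s^5 + 51*s^4 - 81*s^3 + 9*s^2 + 66*s - 36)/(6*s^5 + 2*s^4 + 51*s^3 - 384*s^2 + 136*s + 459)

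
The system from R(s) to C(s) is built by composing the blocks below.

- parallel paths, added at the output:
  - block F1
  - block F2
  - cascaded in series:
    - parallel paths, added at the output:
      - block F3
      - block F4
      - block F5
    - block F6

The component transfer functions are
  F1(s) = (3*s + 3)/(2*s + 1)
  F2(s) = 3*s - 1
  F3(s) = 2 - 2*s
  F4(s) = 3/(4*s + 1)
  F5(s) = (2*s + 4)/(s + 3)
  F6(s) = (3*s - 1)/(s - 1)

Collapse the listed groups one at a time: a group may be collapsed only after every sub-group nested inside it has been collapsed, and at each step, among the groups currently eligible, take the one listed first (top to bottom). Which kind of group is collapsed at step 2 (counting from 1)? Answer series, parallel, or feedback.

Step 1: combine F3, F4, F5 in parallel
Step 2: series reduction of (F3+F4+F5), F6
Step 3: add F1, F2, ((F3+F4+F5)*F6) (parallel)
The group at step 2 is a series group.

Hence the answer: series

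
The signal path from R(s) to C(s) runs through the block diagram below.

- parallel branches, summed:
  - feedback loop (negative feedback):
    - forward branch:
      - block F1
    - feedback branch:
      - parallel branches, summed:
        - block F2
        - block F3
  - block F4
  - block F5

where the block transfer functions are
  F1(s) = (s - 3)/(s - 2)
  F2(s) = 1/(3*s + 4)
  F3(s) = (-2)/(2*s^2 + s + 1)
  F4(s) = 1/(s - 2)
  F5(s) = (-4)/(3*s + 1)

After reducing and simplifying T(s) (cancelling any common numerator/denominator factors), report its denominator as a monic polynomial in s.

Reducing step by step:

Step 1. combine F2, F3 in parallel; result (2*s^2 - 5*s - 7)/(6*s^3 + 11*s^2 + 7*s + 4)
Step 2. close the feedback loop around F1, (F2+F3); result (6*s^4 - 7*s^3 - 26*s^2 - 17*s - 12)/(6*s^4 + s^3 - 26*s^2 - 2*s + 13)
Step 3. parallel reduction of [F1/(1+F1*(F2+F3))], F4, F5; result (18*s^6 - 57*s^5 - 2*s^4 + 128*s^3 - 131*s^2 + 63*s + 141)/(18*s^6 - 27*s^5 - 95*s^4 + 122*s^3 + 101*s^2 - 61*s - 26)
The result of step 3 is T(s) in lowest terms. Its denominator has leading coefficient 18; dividing the denominator through by 18 makes it monic.

Answer: s^6 - 3*s^5/2 - 95*s^4/18 + 61*s^3/9 + 101*s^2/18 - 61*s/18 - 13/9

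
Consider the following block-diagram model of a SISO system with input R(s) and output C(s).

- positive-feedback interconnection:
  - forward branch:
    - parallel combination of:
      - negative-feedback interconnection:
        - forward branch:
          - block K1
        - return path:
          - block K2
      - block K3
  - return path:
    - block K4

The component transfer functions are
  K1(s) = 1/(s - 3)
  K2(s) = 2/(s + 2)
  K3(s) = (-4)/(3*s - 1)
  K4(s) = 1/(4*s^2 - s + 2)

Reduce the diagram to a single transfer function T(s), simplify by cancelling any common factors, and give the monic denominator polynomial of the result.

Answer: s^5 - 19*s^4/12 - 17*s^3/6 + 5*s^2/3 - 35*s/12 - 1/2

Working:
Step 1 - feedback reduction of K1, K2; result (s + 2)/(s^2 - s - 4)
Step 2 - combine [K1/(1+K1*K2)], K3 in parallel; result (-s^2 + 9*s + 14)/(3*s^3 - 4*s^2 - 11*s + 4)
Step 3 - apply the feedback formula to ([K1/(1+K1*K2)]+K3), K4; result (-4*s^4 + 37*s^3 + 45*s^2 + 4*s + 28)/(12*s^5 - 19*s^4 - 34*s^3 + 20*s^2 - 35*s - 6)
No further cancellation is possible in the step-3 result, so that is T(s). Its denominator becomes monic after dividing by the leading coefficient 12.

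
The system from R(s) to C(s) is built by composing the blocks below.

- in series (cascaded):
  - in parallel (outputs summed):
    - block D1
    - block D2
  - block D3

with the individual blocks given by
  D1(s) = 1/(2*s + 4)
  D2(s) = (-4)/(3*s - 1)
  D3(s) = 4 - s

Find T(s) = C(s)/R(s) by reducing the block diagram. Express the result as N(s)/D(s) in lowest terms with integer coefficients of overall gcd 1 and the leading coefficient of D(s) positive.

Reducing step by step:

Step 1: sum the parallel branches D1, D2, giving (-5*s - 17)/(6*s^2 + 10*s - 4)
Step 2: reduce the series chain (D1+D2), D3: this yields T(s), and no further normalization is needed

Answer: (5*s^2 - 3*s - 68)/(6*s^2 + 10*s - 4)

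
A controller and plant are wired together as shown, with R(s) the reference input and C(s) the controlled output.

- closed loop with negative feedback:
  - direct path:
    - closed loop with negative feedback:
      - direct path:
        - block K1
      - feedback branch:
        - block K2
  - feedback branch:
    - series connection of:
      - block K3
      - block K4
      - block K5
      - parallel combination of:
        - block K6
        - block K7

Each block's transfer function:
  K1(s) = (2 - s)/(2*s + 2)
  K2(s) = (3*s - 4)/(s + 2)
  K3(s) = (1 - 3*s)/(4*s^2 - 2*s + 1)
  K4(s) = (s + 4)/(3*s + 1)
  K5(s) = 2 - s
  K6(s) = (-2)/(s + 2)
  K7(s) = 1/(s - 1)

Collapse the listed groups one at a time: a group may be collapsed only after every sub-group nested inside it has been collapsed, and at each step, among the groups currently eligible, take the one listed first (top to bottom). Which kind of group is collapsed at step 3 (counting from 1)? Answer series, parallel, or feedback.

Reducing step by step:

Step 1: feedback reduction of K1, K2
Step 2: reduce the parallel group K6, K7
Step 3: series reduction of K3, K4, K5, (K6+K7)
Step 4: feedback reduction of [K1/(1+K1*K2)], (K3*K4*K5*(K6+K7))
So the answer for step 3 is series.

Answer: series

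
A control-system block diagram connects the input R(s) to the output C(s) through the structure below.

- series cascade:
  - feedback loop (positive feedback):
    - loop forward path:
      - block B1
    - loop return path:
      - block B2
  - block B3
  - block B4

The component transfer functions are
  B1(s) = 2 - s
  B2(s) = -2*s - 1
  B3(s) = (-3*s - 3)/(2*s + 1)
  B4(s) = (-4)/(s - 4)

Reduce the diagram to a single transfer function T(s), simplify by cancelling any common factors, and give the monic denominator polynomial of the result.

First reduce the diagram to T(s).

[1] feedback reduction of B1, B2, giving (s - 2)/(2*s^2 - 3*s - 3)
[2] combine [B1/(1-B1*B2)], B3, B4 in series, giving (12*s^2 - 12*s - 24)/(4*s^4 - 20*s^3 + 7*s^2 + 33*s + 12)
No further cancellation is possible in the step-2 result, so that is T(s). Its denominator becomes monic after dividing by the leading coefficient 4.

Answer: s^4 - 5*s^3 + 7*s^2/4 + 33*s/4 + 3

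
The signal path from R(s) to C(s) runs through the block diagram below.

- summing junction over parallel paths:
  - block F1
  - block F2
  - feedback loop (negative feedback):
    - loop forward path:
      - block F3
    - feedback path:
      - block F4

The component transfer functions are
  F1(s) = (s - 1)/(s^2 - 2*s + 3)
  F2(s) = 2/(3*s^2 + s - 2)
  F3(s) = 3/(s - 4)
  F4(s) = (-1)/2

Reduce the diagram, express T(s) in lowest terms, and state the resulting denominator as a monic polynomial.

The answer is s^5 - 43*s^4/6 + 65*s^3/6 - 41*s^2/6 - 89*s/6 + 11.

Reasoning:
Step 1 - apply the feedback formula to F3, F4, giving 6/(2*s - 11)
Step 2 - combine F1, F2, [F3/(1+F3*F4)] in parallel, giving (24*s^4 - 63*s^3 + 16*s^2 + 135*s - 124)/(6*s^5 - 43*s^4 + 65*s^3 - 41*s^2 - 89*s + 66)
T(s) is the step-2 result (common factors already cancelled). Leading coefficient of the denominator: 6. Divide through by 6 for the monic polynomial.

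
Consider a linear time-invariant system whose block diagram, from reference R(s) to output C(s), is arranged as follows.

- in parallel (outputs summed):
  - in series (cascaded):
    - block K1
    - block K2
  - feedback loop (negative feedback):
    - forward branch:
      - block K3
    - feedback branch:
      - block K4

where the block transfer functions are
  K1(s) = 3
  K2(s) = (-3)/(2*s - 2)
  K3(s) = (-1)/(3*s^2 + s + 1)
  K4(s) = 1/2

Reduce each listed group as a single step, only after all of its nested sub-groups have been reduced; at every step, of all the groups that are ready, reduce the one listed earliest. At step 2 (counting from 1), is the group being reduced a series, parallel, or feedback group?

[1] multiply K1, K2 (series)
[2] collapse the loop (K3 forward, K4 return)
[3] reduce the parallel group (K1*K2), [K3/(1+K3*K4)]
Step 2 collapses a feedback group.

Final answer: feedback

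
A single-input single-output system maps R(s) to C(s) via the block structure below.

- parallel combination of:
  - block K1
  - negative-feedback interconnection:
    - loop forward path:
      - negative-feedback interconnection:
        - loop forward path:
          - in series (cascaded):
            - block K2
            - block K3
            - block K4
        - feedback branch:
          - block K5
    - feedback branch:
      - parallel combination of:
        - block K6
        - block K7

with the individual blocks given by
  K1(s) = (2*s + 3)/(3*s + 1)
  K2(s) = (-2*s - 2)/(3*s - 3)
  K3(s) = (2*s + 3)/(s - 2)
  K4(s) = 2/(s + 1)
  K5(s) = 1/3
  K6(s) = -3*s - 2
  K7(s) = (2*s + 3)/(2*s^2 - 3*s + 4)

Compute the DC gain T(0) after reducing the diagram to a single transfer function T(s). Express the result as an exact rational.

Step 1. cascade K2, K3, K4, giving (-8*s - 12)/(3*s^2 - 9*s + 6)
Step 2. feedback reduction of (K2*K3*K4), K5, giving (-24*s - 36)/(9*s^2 - 35*s + 6)
Step 3. add K6, K7 (parallel), giving (-6*s^3 + 5*s^2 - 4*s - 5)/(2*s^2 - 3*s + 4)
Step 4. reduce the feedback loop with forward [(K2*K3*K4)/(1+(K2*K3*K4)*K5)] and return (K6+K7), giving (-48*s^3 + 12*s - 144)/(162*s^4 - s^3 + 69*s^2 + 106*s + 204)
Step 5. reduce the parallel group K1, [[(K2*K3*K4)/(1+(K2*K3*K4)*K5)]/(1+[(K2*K3*K4)/(1+(K2*K3*K4)*K5)]*(K6+K7))], giving (324*s^5 + 340*s^4 + 87*s^3 + 455*s^2 + 306*s + 468)/(486*s^5 + 159*s^4 + 206*s^3 + 387*s^2 + 718*s + 204)
Step 5 gives the overall T(s). Then T(0) = 468/204 = 39/17.

Final answer: 39/17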